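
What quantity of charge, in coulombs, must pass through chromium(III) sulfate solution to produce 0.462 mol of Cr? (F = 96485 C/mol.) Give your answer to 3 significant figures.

Cr³⁺ + 3e⁻ → Cr, so n(e⁻) = 3 × 0.462 = 1.386 mol
Q = 1.386 × 96485 = 1.337×10^5 C

1.34×10^5 C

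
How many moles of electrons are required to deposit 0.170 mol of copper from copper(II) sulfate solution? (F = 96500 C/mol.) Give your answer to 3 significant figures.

0.340 mol

Cu²⁺ + 2e⁻ → Cu, so n(e⁻) = 2 × 0.170 = 0.3400 mol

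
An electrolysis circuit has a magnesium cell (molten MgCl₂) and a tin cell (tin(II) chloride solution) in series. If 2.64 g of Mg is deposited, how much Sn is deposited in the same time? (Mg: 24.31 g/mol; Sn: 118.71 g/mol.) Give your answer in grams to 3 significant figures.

n(Mg) = 2.64 / 24.31 = 0.1086 mol
Mg²⁺ + 2e⁻ → Mg, so n(e⁻) = 2 × 0.1086 = 0.2172 mol
The cells are in series, so the same charge (and hence the same n(e⁻) = 0.2172 mol) passes through both.
Sn²⁺ + 2e⁻ → Sn, so n(Sn) = 0.2172 / 2 = 0.1086 mol
m(Sn) = 0.1086 × 118.71 = 12.9 g

12.9 g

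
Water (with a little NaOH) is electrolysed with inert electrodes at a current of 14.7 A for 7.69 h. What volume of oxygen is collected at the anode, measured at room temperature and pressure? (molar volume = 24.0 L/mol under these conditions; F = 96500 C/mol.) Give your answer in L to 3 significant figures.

Q = It = 14.7 × 27684 = 4.070×10^5 C
Moles of electrons = 4.070×10^5 / 96500 = 4.218 mol
2H₂O → O₂ + 4H⁺ + 4e⁻, so n(O₂) = 4.218 / 4 = 1.055 mol
V = 1.055 × 24.0 = 25.32 L

25.3 L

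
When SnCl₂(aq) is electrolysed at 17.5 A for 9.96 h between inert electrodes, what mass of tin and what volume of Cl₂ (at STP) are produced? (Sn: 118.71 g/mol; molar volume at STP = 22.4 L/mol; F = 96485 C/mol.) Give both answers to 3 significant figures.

Q = 17.5 × 35856 = 6.275×10^5 C; n(e⁻) = 6.275×10^5 / 96485 = 6.504 mol
Cathode: Sn²⁺ + 2e⁻ → Sn → n(Sn) = 6.504/2 = 3.252 mol → 386 g
Anode: 2Cl⁻ → Cl₂ + 2e⁻ → n(Cl₂) = 6.504/2 = 3.252 mol → 72.8 L

386 g Sn; 72.8 L Cl₂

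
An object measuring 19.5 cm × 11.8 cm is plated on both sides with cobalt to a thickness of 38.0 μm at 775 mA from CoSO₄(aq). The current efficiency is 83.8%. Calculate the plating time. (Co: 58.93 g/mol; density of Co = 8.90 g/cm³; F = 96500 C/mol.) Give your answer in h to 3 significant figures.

21.8 h

Plated area = 2 × 19.5 × 11.8 = 460.2 cm²
Volume = 460.2 × 38.0×10⁻⁴ cm = 1.749 cm³
m(Co) = 1.749 × 8.90 = 15.57 g
n(Co) = 15.57 / 58.93 = 0.2642 mol; n(e⁻) = 2 × 0.2642 = 0.5284 mol
Q = 0.5284 × 96500 / 0.838 = 60850 C
t = 60850 / 0.775 = 78520 s = 21.8 h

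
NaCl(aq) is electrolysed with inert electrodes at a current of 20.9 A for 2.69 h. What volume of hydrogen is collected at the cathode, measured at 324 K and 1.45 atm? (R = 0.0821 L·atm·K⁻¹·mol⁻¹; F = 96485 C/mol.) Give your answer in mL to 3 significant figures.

19200 mL

Q = It = 20.9 × 9684 = 2.024×10^5 C
n(e⁻) = Q/F = 2.024×10^5/96485 = 2.098 mol
2H⁺ + 2e⁻ → H₂, so n(H₂) = 2.098 / 2 = 1.049 mol
V = nRT/P = 1.049 × 0.0821 × 324 / 1.45 = 19.24 L
= 19200 mL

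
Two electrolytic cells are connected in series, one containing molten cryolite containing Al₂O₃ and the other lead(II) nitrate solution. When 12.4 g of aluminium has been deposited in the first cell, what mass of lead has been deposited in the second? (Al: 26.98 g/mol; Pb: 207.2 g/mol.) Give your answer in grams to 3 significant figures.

143 g

n(Al) = 12.4 / 26.98 = 0.4596 mol
Al³⁺ + 3e⁻ → Al, so n(e⁻) = 3 × 0.4596 = 1.379 mol
Since the cells are in series, n(e⁻) in the Pb cell is also 1.379 mol.
Pb²⁺ + 2e⁻ → Pb, so n(Pb) = 1.379 / 2 = 0.6895 mol
m(Pb) = 0.6895 × 207.2 = 143 g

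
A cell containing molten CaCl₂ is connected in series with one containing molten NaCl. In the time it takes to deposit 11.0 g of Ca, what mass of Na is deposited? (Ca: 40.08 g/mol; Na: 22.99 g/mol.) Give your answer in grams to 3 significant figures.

n(Ca) = 11.0 / 40.08 = 0.2745 mol
Ca²⁺ + 2e⁻ → Ca, so n(e⁻) = 2 × 0.2745 = 0.5490 mol
In series, the same 0.5490 mol of electrons flows through the second cell.
Na⁺ + e⁻ → Na, so n(Na) = 0.5490 mol
m(Na) = 0.5490 × 22.99 = 12.6 g

12.6 g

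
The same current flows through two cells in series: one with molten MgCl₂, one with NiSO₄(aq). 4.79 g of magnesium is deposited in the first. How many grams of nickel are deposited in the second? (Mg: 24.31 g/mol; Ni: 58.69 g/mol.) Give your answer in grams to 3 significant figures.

n(Mg) = 4.79 / 24.31 = 0.1970 mol
Mg²⁺ + 2e⁻ → Mg, so n(e⁻) = 2 × 0.1970 = 0.3940 mol
The cells are in series, so the same charge (and hence the same n(e⁻) = 0.3940 mol) passes through both.
Ni²⁺ + 2e⁻ → Ni, so n(Ni) = 0.3940 / 2 = 0.1970 mol
m(Ni) = 0.1970 × 58.69 = 11.6 g

11.6 g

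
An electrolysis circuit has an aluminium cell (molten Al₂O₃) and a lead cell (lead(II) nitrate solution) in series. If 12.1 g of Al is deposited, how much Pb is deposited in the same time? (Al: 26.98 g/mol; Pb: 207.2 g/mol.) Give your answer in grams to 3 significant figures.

n(Al) = 12.1 / 26.98 = 0.4485 mol
Al³⁺ + 3e⁻ → Al, so n(e⁻) = 3 × 0.4485 = 1.346 mol
Same current for the same time ⇒ same n(e⁻) = 1.346 mol in both cells.
Pb²⁺ + 2e⁻ → Pb, so n(Pb) = 1.346 / 2 = 0.6730 mol
m(Pb) = 0.6730 × 207.2 = 139 g

139 g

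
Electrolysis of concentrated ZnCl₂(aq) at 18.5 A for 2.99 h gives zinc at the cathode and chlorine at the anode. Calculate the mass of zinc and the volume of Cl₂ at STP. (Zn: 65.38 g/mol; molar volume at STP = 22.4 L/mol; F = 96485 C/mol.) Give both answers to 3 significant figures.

67.5 g Zn; 23.1 L Cl₂

Q = 18.5 × 10764 = 1.991×10^5 C; n(e⁻) = 1.991×10^5 / 96485 = 2.064 mol
Cathode: Zn²⁺ + 2e⁻ → Zn → n(Zn) = 2.064/2 = 1.032 mol → 67.5 g
Anode: 2Cl⁻ → Cl₂ + 2e⁻ → n(Cl₂) = 2.064/2 = 1.032 mol → 23.1 L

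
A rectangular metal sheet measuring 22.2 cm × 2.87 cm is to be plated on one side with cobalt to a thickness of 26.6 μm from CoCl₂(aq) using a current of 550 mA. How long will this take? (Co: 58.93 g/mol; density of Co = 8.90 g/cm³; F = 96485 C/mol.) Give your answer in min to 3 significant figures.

150 min

Plated area = 22.2 × 2.87 = 63.71 cm²
Volume = 63.71 × 26.6×10⁻⁴ cm = 0.1695 cm³
m(Co) = 0.1695 × 8.90 = 1.509 g
n(Co) = 1.509 / 58.93 = 0.02561 mol; n(e⁻) = 2 × 0.02561 = 0.05122 mol
Q = 0.05122 × 96485 = 4942 C
t = 4942 / 0.550 = 8985 s = 150 min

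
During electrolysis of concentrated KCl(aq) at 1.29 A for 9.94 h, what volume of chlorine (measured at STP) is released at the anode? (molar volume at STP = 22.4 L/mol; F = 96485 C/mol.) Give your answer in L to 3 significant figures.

Q = 1.29 A × 35784 s = 46160 C
n(e⁻) = Q/F = 46160/96485 = 0.4784 mol
2Cl⁻ → Cl₂ + 2e⁻, so n(Cl₂) = 0.4784 / 2 = 0.2392 mol
V = 0.2392 × 22.4 = 5.358 L

5.36 L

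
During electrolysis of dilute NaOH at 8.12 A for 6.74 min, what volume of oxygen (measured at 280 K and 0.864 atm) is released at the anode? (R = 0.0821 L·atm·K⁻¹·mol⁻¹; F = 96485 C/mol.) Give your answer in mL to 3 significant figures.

226 mL

Q = 8.12 A × 404.4 s = 3284 C
Moles of electrons = 3284 / 96485 = 0.03404 mol
2H₂O → O₂ + 4H⁺ + 4e⁻, so n(O₂) = 0.03404 / 4 = 0.008510 mol
V = nRT/P = 0.008510 × 0.0821 × 280 / 0.864 = 0.2264 L
= 226 mL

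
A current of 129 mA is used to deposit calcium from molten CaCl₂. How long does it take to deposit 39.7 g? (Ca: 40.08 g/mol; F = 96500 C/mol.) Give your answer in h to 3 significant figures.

412 h

n(Ca) = 39.7 / 40.08 = 0.9905 mol
Ca²⁺ + 2e⁻ → Ca, so n(e⁻) = 2 × 0.9905 = 1.981 mol
Q = 1.981 × 96500 = 1.912×10^5 C
t = Q / I = 1.912×10^5 / 0.129 = 1.482×10^6 s = 412 h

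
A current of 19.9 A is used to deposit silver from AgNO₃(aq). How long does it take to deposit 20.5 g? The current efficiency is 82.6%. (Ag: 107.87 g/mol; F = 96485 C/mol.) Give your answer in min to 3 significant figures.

n(Ag) = 20.5 / 107.87 = 0.1900 mol
Ag⁺ + e⁻ → Ag, so n(e⁻) = 0.1900 mol
Q = 0.1900 × 96485 / 0.826 = 22190 C
t = Q / I = 22190 / 19.9 = 1115 s = 18.6 min

18.6 min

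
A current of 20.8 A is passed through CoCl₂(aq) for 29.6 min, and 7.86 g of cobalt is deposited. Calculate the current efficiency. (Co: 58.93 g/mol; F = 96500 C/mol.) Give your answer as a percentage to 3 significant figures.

69.7%

Q = 20.8 × 1776 = 36940 C
n(e⁻) = 36940 / 96500 = 0.3828 mol
Co²⁺ + 2e⁻ → Co, so theoretical n(Co) = 0.1914 mol → 11.28 g
Efficiency = 7.86 / 11.28 = 0.6968 = 69.7%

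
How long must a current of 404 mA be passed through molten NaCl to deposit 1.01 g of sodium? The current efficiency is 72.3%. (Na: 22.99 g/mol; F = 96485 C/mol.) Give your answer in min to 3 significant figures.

n(Na) = 1.01 / 22.99 = 0.04393 mol
Na⁺ + e⁻ → Na, so n(e⁻) = 0.04393 mol
Q = 0.04393 × 96485 / 0.723 = 5862 C
t = Q / I = 5862 / 0.404 = 14510 s = 242 min

242 min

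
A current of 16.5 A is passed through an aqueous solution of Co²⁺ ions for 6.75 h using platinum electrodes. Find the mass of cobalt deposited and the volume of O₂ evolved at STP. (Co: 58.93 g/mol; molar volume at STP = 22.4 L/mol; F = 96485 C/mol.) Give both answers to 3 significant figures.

Q = 16.5 × 24300 = 4.010×10^5 C; n(e⁻) = 4.010×10^5 / 96485 = 4.156 mol
Cathode: Co²⁺ + 2e⁻ → Co → n(Co) = 4.156/2 = 2.078 mol → 122 g
Anode: 2H₂O → O₂ + 4H⁺ + 4e⁻ → n(O₂) = 4.156/4 = 1.039 mol → 23.3 L

122 g Co; 23.3 L O₂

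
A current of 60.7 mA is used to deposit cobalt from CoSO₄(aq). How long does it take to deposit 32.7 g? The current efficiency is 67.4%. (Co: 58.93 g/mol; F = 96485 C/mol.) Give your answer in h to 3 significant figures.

727 h

n(Co) = 32.7 / 58.93 = 0.5549 mol
Co²⁺ + 2e⁻ → Co, so n(e⁻) = 2 × 0.5549 = 1.110 mol
Q = 1.110 × 96485 / 0.674 = 1.589×10^5 C
t = Q / I = 1.589×10^5 / 0.0607 = 2.618×10^6 s = 727 h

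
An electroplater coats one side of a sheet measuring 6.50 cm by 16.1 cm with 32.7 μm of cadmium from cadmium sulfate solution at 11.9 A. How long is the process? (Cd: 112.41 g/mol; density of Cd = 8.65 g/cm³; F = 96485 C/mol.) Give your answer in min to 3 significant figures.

Plated area = 6.50 × 16.1 = 104.7 cm²
Volume = 104.7 × 32.7×10⁻⁴ cm = 0.3424 cm³
m(Cd) = 0.3424 × 8.65 = 2.962 g
n(Cd) = 2.962 / 112.41 = 0.02635 mol; n(e⁻) = 2 × 0.02635 = 0.05270 mol
Q = 0.05270 × 96485 = 5085 C
t = 5085 / 11.9 = 427.3 s = 7.12 min

7.12 min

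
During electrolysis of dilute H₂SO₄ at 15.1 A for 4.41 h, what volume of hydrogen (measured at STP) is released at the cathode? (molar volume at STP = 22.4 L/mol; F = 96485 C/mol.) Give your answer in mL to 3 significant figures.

Charge passed = 15.1 × 15876 = 2.397×10^5 C
n(e⁻) = Q/F = 2.397×10^5/96485 = 2.484 mol
2H⁺ + 2e⁻ → H₂, so n(H₂) = 2.484 / 2 = 1.242 mol
V = 1.242 × 22.4 = 27.82 L
= 27800 mL

27800 mL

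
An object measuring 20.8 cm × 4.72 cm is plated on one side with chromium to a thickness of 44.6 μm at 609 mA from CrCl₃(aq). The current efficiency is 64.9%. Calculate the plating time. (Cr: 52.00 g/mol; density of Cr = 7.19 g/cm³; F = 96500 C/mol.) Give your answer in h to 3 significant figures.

Plated area = 20.8 × 4.72 = 98.18 cm²
Volume = 98.18 × 44.6×10⁻⁴ cm = 0.4379 cm³
m(Cr) = 0.4379 × 7.19 = 3.149 g
n(Cr) = 3.149 / 52.00 = 0.06056 mol; n(e⁻) = 3 × 0.06056 = 0.1817 mol
Q = 0.1817 × 96500 / 0.649 = 27020 C
t = 27020 / 0.609 = 44370 s = 12.3 h

12.3 h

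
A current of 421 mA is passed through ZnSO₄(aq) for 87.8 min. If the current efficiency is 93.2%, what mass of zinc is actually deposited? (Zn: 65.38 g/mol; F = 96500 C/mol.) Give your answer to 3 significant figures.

Q = 0.421 × 5268 = 2218 C
n(e⁻) = 2218 / 96500 = 0.02298 mol
Zn²⁺ + 2e⁻ → Zn, so theoretical m(Zn) = 0.01149 × 65.38 = 0.7512 g
Actual mass = 93.2% × 0.7512 = 0.700 g

0.700 g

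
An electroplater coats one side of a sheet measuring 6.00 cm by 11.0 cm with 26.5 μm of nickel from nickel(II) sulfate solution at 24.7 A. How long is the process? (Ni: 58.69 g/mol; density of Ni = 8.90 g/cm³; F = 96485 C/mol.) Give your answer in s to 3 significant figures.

207 s

Plated area = 6.00 × 11.0 = 66.00 cm²
Volume = 66.00 × 26.5×10⁻⁴ cm = 0.1749 cm³
m(Ni) = 0.1749 × 8.90 = 1.557 g
n(Ni) = 1.557 / 58.69 = 0.02653 mol; n(e⁻) = 2 × 0.02653 = 0.05306 mol
Q = 0.05306 × 96485 = 5119 C
t = 5119 / 24.7 = 207.2 s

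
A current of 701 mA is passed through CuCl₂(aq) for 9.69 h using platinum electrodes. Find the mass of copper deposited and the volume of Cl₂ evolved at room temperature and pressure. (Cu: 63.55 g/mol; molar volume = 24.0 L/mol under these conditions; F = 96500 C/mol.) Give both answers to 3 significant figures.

Q = 0.701 × 34884 = 24450 C; n(e⁻) = 24450 / 96500 = 0.2534 mol
Cathode: Cu²⁺ + 2e⁻ → Cu → n(Cu) = 0.2534/2 = 0.1267 mol → 8.05 g
Anode: 2Cl⁻ → Cl₂ + 2e⁻ → n(Cl₂) = 0.2534/2 = 0.1267 mol → 3.04 L

8.05 g Cu; 3.04 L Cl₂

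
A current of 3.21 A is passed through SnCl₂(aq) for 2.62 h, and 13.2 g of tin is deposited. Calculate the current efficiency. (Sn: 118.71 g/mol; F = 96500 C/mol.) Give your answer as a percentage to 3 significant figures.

70.9%

Q = 3.21 × 9432 = 30280 C
n(e⁻) = 30280 / 96500 = 0.3138 mol
Sn²⁺ + 2e⁻ → Sn, so theoretical n(Sn) = 0.1569 mol → 18.63 g
Efficiency = 13.2 / 18.63 = 0.7085 = 70.9%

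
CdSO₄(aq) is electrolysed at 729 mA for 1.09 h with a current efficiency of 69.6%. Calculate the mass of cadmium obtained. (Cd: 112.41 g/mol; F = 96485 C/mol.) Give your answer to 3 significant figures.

1.16 g

Q = 0.729 × 3924 = 2861 C
n(e⁻) = 2861 / 96485 = 0.02965 mol
Cd²⁺ + 2e⁻ → Cd, so theoretical m(Cd) = 0.01483 × 112.41 = 1.667 g
Actual mass = 69.6% × 1.667 = 1.16 g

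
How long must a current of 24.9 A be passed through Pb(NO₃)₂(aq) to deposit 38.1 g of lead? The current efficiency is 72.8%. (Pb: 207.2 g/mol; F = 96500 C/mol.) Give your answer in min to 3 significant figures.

n(Pb) = 38.1 / 207.2 = 0.1839 mol
Pb²⁺ + 2e⁻ → Pb, so n(e⁻) = 2 × 0.1839 = 0.3678 mol
Q = 0.3678 × 96500 / 0.728 = 48750 C
t = Q / I = 48750 / 24.9 = 1958 s = 32.6 min

32.6 min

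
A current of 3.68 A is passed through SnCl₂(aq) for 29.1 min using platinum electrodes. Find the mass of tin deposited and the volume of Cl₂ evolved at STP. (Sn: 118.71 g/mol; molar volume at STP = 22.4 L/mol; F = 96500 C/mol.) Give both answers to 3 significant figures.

Q = 3.68 × 1746 = 6425 C; n(e⁻) = 6425 / 96500 = 0.06658 mol
Cathode: Sn²⁺ + 2e⁻ → Sn → n(Sn) = 0.06658/2 = 0.03329 mol → 3.95 g
Anode: 2Cl⁻ → Cl₂ + 2e⁻ → n(Cl₂) = 0.06658/2 = 0.03329 mol → 0.746 L

3.95 g Sn; 0.746 L Cl₂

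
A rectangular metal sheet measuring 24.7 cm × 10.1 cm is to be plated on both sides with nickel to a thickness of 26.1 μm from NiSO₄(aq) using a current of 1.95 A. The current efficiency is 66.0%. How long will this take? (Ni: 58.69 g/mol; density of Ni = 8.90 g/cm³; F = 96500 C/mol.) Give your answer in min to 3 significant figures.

494 min

Plated area = 2 × 24.7 × 10.1 = 498.9 cm²
Volume = 498.9 × 26.1×10⁻⁴ cm = 1.302 cm³
m(Ni) = 1.302 × 8.90 = 11.59 g
n(Ni) = 11.59 / 58.69 = 0.1975 mol; n(e⁻) = 2 × 0.1975 = 0.3950 mol
Q = 0.3950 × 96500 / 0.660 = 57750 C
t = 57750 / 1.95 = 29620 s = 494 min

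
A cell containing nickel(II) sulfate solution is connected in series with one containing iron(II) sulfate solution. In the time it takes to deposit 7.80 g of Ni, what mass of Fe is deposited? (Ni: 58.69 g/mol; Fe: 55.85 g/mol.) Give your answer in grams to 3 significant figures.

n(Ni) = 7.80 / 58.69 = 0.1329 mol
Ni²⁺ + 2e⁻ → Ni, so n(e⁻) = 2 × 0.1329 = 0.2658 mol
Since the cells are in series, n(e⁻) in the Fe cell is also 0.2658 mol.
Fe²⁺ + 2e⁻ → Fe, so n(Fe) = 0.2658 / 2 = 0.1329 mol
m(Fe) = 0.1329 × 55.85 = 7.42 g

7.42 g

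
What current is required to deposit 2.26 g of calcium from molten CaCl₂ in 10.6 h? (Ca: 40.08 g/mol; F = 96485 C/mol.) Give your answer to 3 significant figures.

0.285 A

n(Ca) = 2.26 / 40.08 = 0.05639 mol
Ca²⁺ + 2e⁻ → Ca, so n(e⁻) = 2 × 0.05639 = 0.1128 mol
Q = 0.1128 × 96485 = 10880 C
I = Q / t = 10880 / 38160 s = 0.285 A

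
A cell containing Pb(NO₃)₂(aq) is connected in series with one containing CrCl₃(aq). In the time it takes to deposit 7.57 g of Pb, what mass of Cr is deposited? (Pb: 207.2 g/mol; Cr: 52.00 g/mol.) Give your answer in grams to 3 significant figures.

1.27 g

n(Pb) = 7.57 / 207.2 = 0.03653 mol
Pb²⁺ + 2e⁻ → Pb, so n(e⁻) = 2 × 0.03653 = 0.07306 mol
In series, the same 0.07306 mol of electrons flows through the second cell.
Cr³⁺ + 3e⁻ → Cr, so n(Cr) = 0.07306 / 3 = 0.02435 mol
m(Cr) = 0.02435 × 52.00 = 1.27 g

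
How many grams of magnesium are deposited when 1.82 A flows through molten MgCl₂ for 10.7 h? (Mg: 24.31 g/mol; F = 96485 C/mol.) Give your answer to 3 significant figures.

8.83 g

Charge passed = 1.82 × 38520 = 70110 C
Moles of electrons = 70110 / 96485 = 0.7266 mol
Mg²⁺ + 2e⁻ → Mg, so n(Mg) = 0.7266 / 2 = 0.3633 mol
m = 0.3633 × 24.31 = 8.83 g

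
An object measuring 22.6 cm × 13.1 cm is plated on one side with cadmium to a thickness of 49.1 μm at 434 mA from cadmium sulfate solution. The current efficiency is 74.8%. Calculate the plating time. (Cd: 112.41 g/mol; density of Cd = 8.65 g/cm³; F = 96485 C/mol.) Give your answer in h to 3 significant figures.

18.5 h

Plated area = 22.6 × 13.1 = 296.1 cm²
Volume = 296.1 × 49.1×10⁻⁴ cm = 1.454 cm³
m(Cd) = 1.454 × 8.65 = 12.58 g
n(Cd) = 12.58 / 112.41 = 0.1119 mol; n(e⁻) = 2 × 0.1119 = 0.2238 mol
Q = 0.2238 × 96485 / 0.748 = 28870 C
t = 28870 / 0.434 = 66520 s = 18.5 h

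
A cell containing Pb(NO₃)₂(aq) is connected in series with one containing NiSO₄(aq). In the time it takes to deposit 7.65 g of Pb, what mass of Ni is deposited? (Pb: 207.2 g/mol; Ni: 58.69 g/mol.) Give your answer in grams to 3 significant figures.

n(Pb) = 7.65 / 207.2 = 0.03692 mol
Pb²⁺ + 2e⁻ → Pb, so n(e⁻) = 2 × 0.03692 = 0.07384 mol
In series, the same 0.07384 mol of electrons flows through the second cell.
Ni²⁺ + 2e⁻ → Ni, so n(Ni) = 0.07384 / 2 = 0.03692 mol
m(Ni) = 0.03692 × 58.69 = 2.17 g

2.17 g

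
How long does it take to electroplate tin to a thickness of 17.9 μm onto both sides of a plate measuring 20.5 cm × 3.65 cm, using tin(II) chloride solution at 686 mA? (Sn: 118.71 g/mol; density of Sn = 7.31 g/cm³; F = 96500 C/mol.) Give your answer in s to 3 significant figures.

4640 s

Plated area = 2 × 20.5 × 3.65 = 149.7 cm²
Volume = 149.7 × 17.9×10⁻⁴ cm = 0.2680 cm³
m(Sn) = 0.2680 × 7.31 = 1.959 g
n(Sn) = 1.959 / 118.71 = 0.01650 mol; n(e⁻) = 2 × 0.01650 = 0.03300 mol
Q = 0.03300 × 96500 = 3185 C
t = 3185 / 0.686 = 4643 s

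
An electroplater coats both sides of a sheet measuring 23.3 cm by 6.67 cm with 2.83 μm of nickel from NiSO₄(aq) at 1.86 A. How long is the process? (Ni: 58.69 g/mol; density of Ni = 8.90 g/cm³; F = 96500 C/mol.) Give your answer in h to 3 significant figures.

Plated area = 2 × 23.3 × 6.67 = 310.8 cm²
Volume = 310.8 × 2.83×10⁻⁴ cm = 0.08796 cm³
m(Ni) = 0.08796 × 8.90 = 0.7828 g
n(Ni) = 0.7828 / 58.69 = 0.01334 mol; n(e⁻) = 2 × 0.01334 = 0.02668 mol
Q = 0.02668 × 96500 = 2575 C
t = 2575 / 1.86 = 1384 s = 0.384 h

0.384 h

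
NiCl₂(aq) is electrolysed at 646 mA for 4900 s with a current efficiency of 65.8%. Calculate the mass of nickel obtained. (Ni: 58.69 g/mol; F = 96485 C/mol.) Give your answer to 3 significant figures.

0.633 g

Q = 0.646 × 4900 = 3165 C
n(e⁻) = 3165 / 96485 = 0.03280 mol
Ni²⁺ + 2e⁻ → Ni, so theoretical m(Ni) = 0.01640 × 58.69 = 0.9625 g
Actual mass = 65.8% × 0.9625 = 0.633 g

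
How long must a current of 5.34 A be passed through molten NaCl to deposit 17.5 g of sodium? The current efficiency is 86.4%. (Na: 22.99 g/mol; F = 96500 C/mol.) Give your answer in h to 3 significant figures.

n(Na) = 17.5 / 22.99 = 0.7612 mol
Na⁺ + e⁻ → Na, so n(e⁻) = 0.7612 mol
Q = 0.7612 × 96500 / 0.864 = 85020 C
t = Q / I = 85020 / 5.34 = 15920 s = 4.42 h

4.42 h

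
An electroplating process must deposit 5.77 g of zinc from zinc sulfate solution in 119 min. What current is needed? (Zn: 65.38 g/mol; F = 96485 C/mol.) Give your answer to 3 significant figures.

n(Zn) = 5.77 / 65.38 = 0.08825 mol
Zn²⁺ + 2e⁻ → Zn, so n(e⁻) = 2 × 0.08825 = 0.1765 mol
Q = 0.1765 × 96485 = 17030 C
I = Q / t = 17030 / 7140 s = 2.39 A

2.39 A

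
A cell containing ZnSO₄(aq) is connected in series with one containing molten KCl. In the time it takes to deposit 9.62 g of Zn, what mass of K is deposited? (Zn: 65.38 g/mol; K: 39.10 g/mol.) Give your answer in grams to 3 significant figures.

11.5 g

n(Zn) = 9.62 / 65.38 = 0.1471 mol
Zn²⁺ + 2e⁻ → Zn, so n(e⁻) = 2 × 0.1471 = 0.2942 mol
Since the cells are in series, n(e⁻) in the K cell is also 0.2942 mol.
K⁺ + e⁻ → K, so n(K) = 0.2942 mol
m(K) = 0.2942 × 39.10 = 11.5 g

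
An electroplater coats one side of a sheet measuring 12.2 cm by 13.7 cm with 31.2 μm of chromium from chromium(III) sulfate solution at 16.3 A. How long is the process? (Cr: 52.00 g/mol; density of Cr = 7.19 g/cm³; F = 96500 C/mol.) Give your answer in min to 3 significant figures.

21.3 min

Plated area = 12.2 × 13.7 = 167.1 cm²
Volume = 167.1 × 31.2×10⁻⁴ cm = 0.5214 cm³
m(Cr) = 0.5214 × 7.19 = 3.749 g
n(Cr) = 3.749 / 52.00 = 0.07210 mol; n(e⁻) = 3 × 0.07210 = 0.2163 mol
Q = 0.2163 × 96500 = 20870 C
t = 20870 / 16.3 = 1280 s = 21.3 min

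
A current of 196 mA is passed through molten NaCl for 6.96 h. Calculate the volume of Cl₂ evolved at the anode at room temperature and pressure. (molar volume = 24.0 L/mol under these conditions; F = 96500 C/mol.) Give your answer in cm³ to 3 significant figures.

611 cm³

Q = It = 0.196 × 25056 = 4911 C
Moles of electrons = 4911 / 96500 = 0.05089 mol
2Cl⁻ → Cl₂ + 2e⁻, so n(Cl₂) = 0.05089 / 2 = 0.02545 mol
V = 0.02545 × 24.0 = 0.6108 L
= 611 cm³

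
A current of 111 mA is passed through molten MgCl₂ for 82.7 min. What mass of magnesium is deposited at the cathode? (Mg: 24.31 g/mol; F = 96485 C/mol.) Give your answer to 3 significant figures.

0.0694 g

Q = It = 0.111 × 4962 = 550.8 C
n(e⁻) = Q/F = 550.8/96485 = 0.005709 mol
Mg²⁺ + 2e⁻ → Mg, so n(Mg) = 0.005709 / 2 = 0.002855 mol
m = 0.002855 × 24.31 = 0.0694 g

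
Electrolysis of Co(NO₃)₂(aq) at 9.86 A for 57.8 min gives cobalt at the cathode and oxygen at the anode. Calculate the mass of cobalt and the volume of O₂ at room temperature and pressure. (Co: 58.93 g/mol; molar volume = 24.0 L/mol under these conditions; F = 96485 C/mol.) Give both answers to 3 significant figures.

10.4 g Co; 2.13 L O₂

Q = 9.86 × 3468 = 34190 C; n(e⁻) = 34190 / 96485 = 0.3544 mol
Cathode: Co²⁺ + 2e⁻ → Co → n(Co) = 0.3544/2 = 0.1772 mol → 10.4 g
Anode: 2H₂O → O₂ + 4H⁺ + 4e⁻ → n(O₂) = 0.3544/4 = 0.08860 mol → 2.13 L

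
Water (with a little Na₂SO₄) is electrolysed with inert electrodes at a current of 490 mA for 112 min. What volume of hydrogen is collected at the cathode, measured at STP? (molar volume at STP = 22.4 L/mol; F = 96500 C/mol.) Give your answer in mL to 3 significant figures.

Q = It = 0.490 × 6720 = 3293 C
Moles of electrons = 3293 / 96500 = 0.03412 mol
2H⁺ + 2e⁻ → H₂, so n(H₂) = 0.03412 / 2 = 0.01706 mol
V = 0.01706 × 22.4 = 0.3821 L
= 382 mL

382 mL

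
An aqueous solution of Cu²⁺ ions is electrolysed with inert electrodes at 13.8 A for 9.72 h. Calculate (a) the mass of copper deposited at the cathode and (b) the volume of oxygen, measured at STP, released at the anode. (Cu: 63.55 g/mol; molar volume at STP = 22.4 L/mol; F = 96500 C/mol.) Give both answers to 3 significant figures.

159 g Cu; 28.0 L O₂

Q = 13.8 × 34992 = 4.829×10^5 C; n(e⁻) = 4.829×10^5 / 96500 = 5.004 mol
Cathode: Cu²⁺ + 2e⁻ → Cu → n(Cu) = 5.004/2 = 2.502 mol → 159 g
Anode: 2H₂O → O₂ + 4H⁺ + 4e⁻ → n(O₂) = 5.004/4 = 1.251 mol → 28.0 L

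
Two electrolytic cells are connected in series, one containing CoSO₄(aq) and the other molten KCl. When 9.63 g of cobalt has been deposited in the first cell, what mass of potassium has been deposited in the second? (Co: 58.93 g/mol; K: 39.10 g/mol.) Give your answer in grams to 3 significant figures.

12.8 g

n(Co) = 9.63 / 58.93 = 0.1634 mol
Co²⁺ + 2e⁻ → Co, so n(e⁻) = 2 × 0.1634 = 0.3268 mol
Since the cells are in series, n(e⁻) in the K cell is also 0.3268 mol.
K⁺ + e⁻ → K, so n(K) = 0.3268 mol
m(K) = 0.3268 × 39.10 = 12.8 g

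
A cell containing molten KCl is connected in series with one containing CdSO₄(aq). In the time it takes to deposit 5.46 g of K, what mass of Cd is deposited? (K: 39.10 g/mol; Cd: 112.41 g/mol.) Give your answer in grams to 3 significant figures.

n(K) = 5.46 / 39.10 = 0.1396 mol
K⁺ + e⁻ → K, so n(e⁻) = 0.1396 mol
Since the cells are in series, n(e⁻) in the Cd cell is also 0.1396 mol.
Cd²⁺ + 2e⁻ → Cd, so n(Cd) = 0.1396 / 2 = 0.06980 mol
m(Cd) = 0.06980 × 112.41 = 7.85 g

7.85 g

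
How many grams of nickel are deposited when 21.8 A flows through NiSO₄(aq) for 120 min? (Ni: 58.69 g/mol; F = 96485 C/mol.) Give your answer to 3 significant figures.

47.7 g

Q = It = 21.8 × 7200 = 1.570×10^5 C
n(e⁻) = Q/F = 1.570×10^5/96485 = 1.627 mol
Ni²⁺ + 2e⁻ → Ni, so n(Ni) = 1.627 / 2 = 0.8135 mol
m = 0.8135 × 58.69 = 47.7 g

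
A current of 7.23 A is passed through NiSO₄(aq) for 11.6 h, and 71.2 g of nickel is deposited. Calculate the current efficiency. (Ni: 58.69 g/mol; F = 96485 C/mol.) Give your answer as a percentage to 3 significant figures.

Q = 7.23 × 41760 = 3.019×10^5 C
n(e⁻) = 3.019×10^5 / 96485 = 3.129 mol
Ni²⁺ + 2e⁻ → Ni, so theoretical n(Ni) = 1.565 mol → 91.85 g
Efficiency = 71.2 / 91.85 = 0.7752 = 77.5%

77.5%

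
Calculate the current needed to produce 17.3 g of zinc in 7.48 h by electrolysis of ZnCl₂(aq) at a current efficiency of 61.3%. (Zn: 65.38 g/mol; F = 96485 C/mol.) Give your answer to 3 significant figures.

n(Zn) = 17.3 / 65.38 = 0.2646 mol
Zn²⁺ + 2e⁻ → Zn, so n(e⁻) = 2 × 0.2646 = 0.5292 mol
Q = 0.5292 × 96485 / 0.613 = 83300 C
I = Q / t = 83300 / 26928 s = 3.09 A

3.09 A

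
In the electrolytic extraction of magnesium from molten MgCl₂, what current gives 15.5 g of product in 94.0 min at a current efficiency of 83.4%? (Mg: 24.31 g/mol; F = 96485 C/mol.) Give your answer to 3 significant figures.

26.2 A

n(Mg) = 15.5 / 24.31 = 0.6376 mol
Mg²⁺ + 2e⁻ → Mg, so n(e⁻) = 2 × 0.6376 = 1.275 mol
Q = 1.275 × 96485 / 0.834 = 1.475×10^5 C
I = Q / t = 1.475×10^5 / 5640 s = 26.2 A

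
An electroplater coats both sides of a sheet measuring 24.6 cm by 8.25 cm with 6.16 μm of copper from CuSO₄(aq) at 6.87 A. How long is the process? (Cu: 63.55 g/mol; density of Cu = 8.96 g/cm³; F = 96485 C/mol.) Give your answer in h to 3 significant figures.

0.275 h

Plated area = 2 × 24.6 × 8.25 = 405.9 cm²
Volume = 405.9 × 6.16×10⁻⁴ cm = 0.2500 cm³
m(Cu) = 0.2500 × 8.96 = 2.240 g
n(Cu) = 2.240 / 63.55 = 0.03525 mol; n(e⁻) = 2 × 0.03525 = 0.07050 mol
Q = 0.07050 × 96485 = 6802 C
t = 6802 / 6.87 = 990.1 s = 0.275 h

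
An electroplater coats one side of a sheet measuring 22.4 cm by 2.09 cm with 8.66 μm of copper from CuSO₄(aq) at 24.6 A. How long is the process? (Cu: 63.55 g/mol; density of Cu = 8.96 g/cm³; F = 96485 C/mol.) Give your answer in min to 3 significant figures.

0.747 min

Plated area = 22.4 × 2.09 = 46.82 cm²
Volume = 46.82 × 8.66×10⁻⁴ cm = 0.04055 cm³
m(Cu) = 0.04055 × 8.96 = 0.3633 g
n(Cu) = 0.3633 / 63.55 = 0.005717 mol; n(e⁻) = 2 × 0.005717 = 0.01143 mol
Q = 0.01143 × 96485 = 1103 C
t = 1103 / 24.6 = 44.84 s = 0.747 min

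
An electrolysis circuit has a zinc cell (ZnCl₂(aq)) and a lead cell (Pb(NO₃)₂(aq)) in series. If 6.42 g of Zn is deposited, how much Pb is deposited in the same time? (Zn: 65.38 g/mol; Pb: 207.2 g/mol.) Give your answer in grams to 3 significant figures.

20.3 g

n(Zn) = 6.42 / 65.38 = 0.09820 mol
Zn²⁺ + 2e⁻ → Zn, so n(e⁻) = 2 × 0.09820 = 0.1964 mol
Same current for the same time ⇒ same n(e⁻) = 0.1964 mol in both cells.
Pb²⁺ + 2e⁻ → Pb, so n(Pb) = 0.1964 / 2 = 0.09820 mol
m(Pb) = 0.09820 × 207.2 = 20.3 g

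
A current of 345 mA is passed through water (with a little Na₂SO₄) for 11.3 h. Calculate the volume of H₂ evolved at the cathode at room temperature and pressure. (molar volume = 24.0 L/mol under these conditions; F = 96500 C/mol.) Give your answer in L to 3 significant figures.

1.75 L

Charge passed = 0.345 × 40680 = 14030 C
n(e⁻) = Q/F = 14030/96500 = 0.1454 mol
2H⁺ + 2e⁻ → H₂, so n(H₂) = 0.1454 / 2 = 0.07270 mol
V = 0.07270 × 24.0 = 1.745 L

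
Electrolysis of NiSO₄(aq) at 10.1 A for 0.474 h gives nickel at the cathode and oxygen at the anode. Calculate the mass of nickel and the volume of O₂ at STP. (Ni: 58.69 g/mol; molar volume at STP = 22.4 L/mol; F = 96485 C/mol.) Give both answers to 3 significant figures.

5.24 g Ni; 1.00 L O₂

Q = 10.1 × 1706.4 = 17230 C; n(e⁻) = 17230 / 96485 = 0.1786 mol
Cathode: Ni²⁺ + 2e⁻ → Ni → n(Ni) = 0.1786/2 = 0.08930 mol → 5.24 g
Anode: 2H₂O → O₂ + 4H⁺ + 4e⁻ → n(O₂) = 0.1786/4 = 0.04465 mol → 1.00 L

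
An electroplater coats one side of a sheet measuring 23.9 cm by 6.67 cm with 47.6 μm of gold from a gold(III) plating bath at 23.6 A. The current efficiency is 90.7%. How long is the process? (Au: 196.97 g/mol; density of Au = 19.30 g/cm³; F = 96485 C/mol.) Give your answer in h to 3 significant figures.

0.279 h

Plated area = 23.9 × 6.67 = 159.4 cm²
Volume = 159.4 × 47.6×10⁻⁴ cm = 0.7587 cm³
m(Au) = 0.7587 × 19.30 = 14.64 g
n(Au) = 14.64 / 196.97 = 0.07433 mol; n(e⁻) = 3 × 0.07433 = 0.2230 mol
Q = 0.2230 × 96485 / 0.907 = 23720 C
t = 23720 / 23.6 = 1005 s = 0.279 h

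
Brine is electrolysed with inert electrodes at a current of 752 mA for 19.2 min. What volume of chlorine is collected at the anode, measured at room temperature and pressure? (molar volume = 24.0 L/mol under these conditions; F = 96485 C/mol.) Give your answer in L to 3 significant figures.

0.108 L

Q = It = 0.752 × 1152 = 866.3 C
n(e⁻) = Q/F = 866.3/96485 = 0.008979 mol
2Cl⁻ → Cl₂ + 2e⁻, so n(Cl₂) = 0.008979 / 2 = 0.004490 mol
V = 0.004490 × 24.0 = 0.1078 L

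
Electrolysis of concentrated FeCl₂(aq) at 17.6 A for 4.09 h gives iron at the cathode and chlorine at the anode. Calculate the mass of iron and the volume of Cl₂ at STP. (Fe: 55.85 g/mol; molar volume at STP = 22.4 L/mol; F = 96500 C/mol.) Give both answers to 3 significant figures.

Q = 17.6 × 14724 = 2.591×10^5 C; n(e⁻) = 2.591×10^5 / 96500 = 2.685 mol
Cathode: Fe²⁺ + 2e⁻ → Fe → n(Fe) = 2.685/2 = 1.343 mol → 75.0 g
Anode: 2Cl⁻ → Cl₂ + 2e⁻ → n(Cl₂) = 2.685/2 = 1.343 mol → 30.1 L

75.0 g Fe; 30.1 L Cl₂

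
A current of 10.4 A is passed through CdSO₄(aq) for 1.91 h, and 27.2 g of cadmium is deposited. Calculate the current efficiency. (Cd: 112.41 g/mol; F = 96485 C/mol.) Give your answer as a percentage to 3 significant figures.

65.3%

Q = 10.4 × 6876 = 71510 C
n(e⁻) = 71510 / 96485 = 0.7412 mol
Cd²⁺ + 2e⁻ → Cd, so theoretical n(Cd) = 0.3706 mol → 41.66 g
Efficiency = 27.2 / 41.66 = 0.6529 = 65.3%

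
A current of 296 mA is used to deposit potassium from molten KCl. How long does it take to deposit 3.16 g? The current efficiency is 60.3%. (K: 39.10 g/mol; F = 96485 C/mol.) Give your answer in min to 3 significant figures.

n(K) = 3.16 / 39.10 = 0.08082 mol
K⁺ + e⁻ → K, so n(e⁻) = 0.08082 mol
Q = 0.08082 × 96485 / 0.603 = 12930 C
t = Q / I = 12930 / 0.296 = 43680 s = 728 min

728 min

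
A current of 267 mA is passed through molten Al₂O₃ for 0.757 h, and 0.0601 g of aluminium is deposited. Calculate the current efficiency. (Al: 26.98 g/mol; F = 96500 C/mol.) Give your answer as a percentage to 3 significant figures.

Q = 0.267 × 2725.2 = 727.6 C
n(e⁻) = 727.6 / 96500 = 0.007540 mol
Al³⁺ + 3e⁻ → Al, so theoretical n(Al) = 0.002513 mol → 0.06780 g
Efficiency = 0.0601 / 0.06780 = 0.8864 = 88.6%

88.6%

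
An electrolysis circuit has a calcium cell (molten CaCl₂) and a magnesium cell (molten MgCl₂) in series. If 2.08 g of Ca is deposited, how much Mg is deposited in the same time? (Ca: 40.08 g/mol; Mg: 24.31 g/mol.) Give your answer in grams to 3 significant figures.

1.26 g

n(Ca) = 2.08 / 40.08 = 0.05190 mol
Ca²⁺ + 2e⁻ → Ca, so n(e⁻) = 2 × 0.05190 = 0.1038 mol
In series, the same 0.1038 mol of electrons flows through the second cell.
Mg²⁺ + 2e⁻ → Mg, so n(Mg) = 0.1038 / 2 = 0.05190 mol
m(Mg) = 0.05190 × 24.31 = 1.26 g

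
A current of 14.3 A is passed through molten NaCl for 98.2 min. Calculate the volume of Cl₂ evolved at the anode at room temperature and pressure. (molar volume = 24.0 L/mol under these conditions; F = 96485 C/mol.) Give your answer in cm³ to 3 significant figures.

Charge passed = 14.3 × 5892 = 84260 C
n(e⁻) = 84260 / 96485 = 0.8733 mol
2Cl⁻ → Cl₂ + 2e⁻, so n(Cl₂) = 0.8733 / 2 = 0.4367 mol
V = 0.4367 × 24.0 = 10.48 L
= 10500 cm³

10500 cm³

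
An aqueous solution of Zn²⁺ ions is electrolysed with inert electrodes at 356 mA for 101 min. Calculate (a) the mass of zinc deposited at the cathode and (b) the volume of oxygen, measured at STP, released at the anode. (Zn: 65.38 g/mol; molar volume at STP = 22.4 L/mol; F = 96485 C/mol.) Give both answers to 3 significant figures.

Q = 0.356 × 6060 = 2157 C; n(e⁻) = 2157 / 96485 = 0.02236 mol
Cathode: Zn²⁺ + 2e⁻ → Zn → n(Zn) = 0.02236/2 = 0.01118 mol → 0.731 g
Anode: 2H₂O → O₂ + 4H⁺ + 4e⁻ → n(O₂) = 0.02236/4 = 0.005590 mol → 0.125 L

0.731 g Zn; 0.125 L O₂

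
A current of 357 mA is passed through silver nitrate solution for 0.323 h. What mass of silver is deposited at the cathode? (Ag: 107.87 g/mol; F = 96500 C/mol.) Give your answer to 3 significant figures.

Q = 0.357 A × 1162.8 s = 415.1 C
n(e⁻) = Q/F = 415.1/96500 = 0.004302 mol
Ag⁺ + e⁻ → Ag, so n(Ag) = 0.004302 mol
m = 0.004302 × 107.87 = 0.464 g

0.464 g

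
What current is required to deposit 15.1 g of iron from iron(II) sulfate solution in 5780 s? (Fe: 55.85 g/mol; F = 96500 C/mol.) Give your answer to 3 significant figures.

n(Fe) = 15.1 / 55.85 = 0.2704 mol
Fe²⁺ + 2e⁻ → Fe, so n(e⁻) = 2 × 0.2704 = 0.5408 mol
Q = 0.5408 × 96500 = 52190 C
I = Q / t = 52190 / 5780 s = 9.03 A

9.03 A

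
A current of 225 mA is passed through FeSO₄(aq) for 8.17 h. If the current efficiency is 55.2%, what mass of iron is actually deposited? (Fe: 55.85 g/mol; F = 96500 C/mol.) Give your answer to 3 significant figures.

Q = 0.225 × 29412 = 6618 C
n(e⁻) = 6618 / 96500 = 0.06858 mol
Fe²⁺ + 2e⁻ → Fe, so theoretical m(Fe) = 0.03429 × 55.85 = 1.915 g
Actual mass = 55.2% × 1.915 = 1.06 g

1.06 g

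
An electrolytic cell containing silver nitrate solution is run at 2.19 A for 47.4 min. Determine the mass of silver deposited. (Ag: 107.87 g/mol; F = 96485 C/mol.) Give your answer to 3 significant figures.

6.96 g

Charge passed = 2.19 × 2844 = 6228 C
n(e⁻) = Q/F = 6228/96485 = 0.06455 mol
Ag⁺ + e⁻ → Ag, so n(Ag) = 0.06455 mol
m = 0.06455 × 107.87 = 6.96 g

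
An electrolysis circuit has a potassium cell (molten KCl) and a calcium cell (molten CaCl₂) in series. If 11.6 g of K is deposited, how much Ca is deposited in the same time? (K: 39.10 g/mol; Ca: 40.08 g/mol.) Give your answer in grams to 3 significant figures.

5.95 g

n(K) = 11.6 / 39.10 = 0.2967 mol
K⁺ + e⁻ → K, so n(e⁻) = 0.2967 mol
Same current for the same time ⇒ same n(e⁻) = 0.2967 mol in both cells.
Ca²⁺ + 2e⁻ → Ca, so n(Ca) = 0.2967 / 2 = 0.1484 mol
m(Ca) = 0.1484 × 40.08 = 5.95 g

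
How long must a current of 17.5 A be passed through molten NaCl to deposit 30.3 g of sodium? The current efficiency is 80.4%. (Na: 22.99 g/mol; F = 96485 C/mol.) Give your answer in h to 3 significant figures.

n(Na) = 30.3 / 22.99 = 1.318 mol
Na⁺ + e⁻ → Na, so n(e⁻) = 1.318 mol
Q = 1.318 × 96485 / 0.804 = 1.582×10^5 C
t = Q / I = 1.582×10^5 / 17.5 = 9040 s = 2.51 h

2.51 h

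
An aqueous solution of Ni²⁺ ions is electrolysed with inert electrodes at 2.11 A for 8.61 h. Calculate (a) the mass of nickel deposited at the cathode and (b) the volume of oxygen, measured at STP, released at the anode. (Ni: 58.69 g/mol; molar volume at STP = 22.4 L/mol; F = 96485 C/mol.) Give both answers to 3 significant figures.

19.9 g Ni; 3.80 L O₂

Q = 2.11 × 30996 = 65400 C; n(e⁻) = 65400 / 96485 = 0.6778 mol
Cathode: Ni²⁺ + 2e⁻ → Ni → n(Ni) = 0.6778/2 = 0.3389 mol → 19.9 g
Anode: 2H₂O → O₂ + 4H⁺ + 4e⁻ → n(O₂) = 0.6778/4 = 0.1695 mol → 3.80 L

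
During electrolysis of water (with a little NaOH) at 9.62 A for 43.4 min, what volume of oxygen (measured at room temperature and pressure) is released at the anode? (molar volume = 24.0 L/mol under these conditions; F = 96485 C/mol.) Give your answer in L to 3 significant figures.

1.56 L

Q = It = 9.62 × 2604 = 25050 C
n(e⁻) = Q/F = 25050/96485 = 0.2596 mol
2H₂O → O₂ + 4H⁺ + 4e⁻, so n(O₂) = 0.2596 / 4 = 0.06490 mol
V = 0.06490 × 24.0 = 1.558 L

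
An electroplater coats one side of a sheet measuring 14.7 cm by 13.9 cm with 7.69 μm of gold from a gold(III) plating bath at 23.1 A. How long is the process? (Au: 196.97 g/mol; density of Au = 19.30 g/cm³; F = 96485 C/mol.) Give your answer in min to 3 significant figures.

Plated area = 14.7 × 13.9 = 204.3 cm²
Volume = 204.3 × 7.69×10⁻⁴ cm = 0.1571 cm³
m(Au) = 0.1571 × 19.30 = 3.032 g
n(Au) = 3.032 / 196.97 = 0.01539 mol; n(e⁻) = 3 × 0.01539 = 0.04617 mol
Q = 0.04617 × 96485 = 4455 C
t = 4455 / 23.1 = 192.9 s = 3.22 min

3.22 min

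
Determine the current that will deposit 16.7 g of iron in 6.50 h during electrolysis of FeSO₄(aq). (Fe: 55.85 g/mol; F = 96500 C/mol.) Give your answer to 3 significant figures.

2.47 A

n(Fe) = 16.7 / 55.85 = 0.2990 mol
Fe²⁺ + 2e⁻ → Fe, so n(e⁻) = 2 × 0.2990 = 0.5980 mol
Q = 0.5980 × 96500 = 57710 C
I = Q / t = 57710 / 23400 s = 2.47 A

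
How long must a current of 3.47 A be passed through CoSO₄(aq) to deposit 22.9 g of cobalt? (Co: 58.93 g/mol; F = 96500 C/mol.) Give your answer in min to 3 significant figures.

360 min

n(Co) = 22.9 / 58.93 = 0.3886 mol
Co²⁺ + 2e⁻ → Co, so n(e⁻) = 2 × 0.3886 = 0.7772 mol
Q = 0.7772 × 96500 = 75000 C
t = Q / I = 75000 / 3.47 = 21610 s = 360 min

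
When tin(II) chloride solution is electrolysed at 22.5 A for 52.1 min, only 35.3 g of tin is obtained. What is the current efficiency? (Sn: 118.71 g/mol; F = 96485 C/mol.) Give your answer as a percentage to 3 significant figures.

81.6%

Q = 22.5 × 3126 = 70340 C
n(e⁻) = 70340 / 96485 = 0.7290 mol
Sn²⁺ + 2e⁻ → Sn, so theoretical n(Sn) = 0.3645 mol → 43.27 g
Efficiency = 35.3 / 43.27 = 0.8158 = 81.6%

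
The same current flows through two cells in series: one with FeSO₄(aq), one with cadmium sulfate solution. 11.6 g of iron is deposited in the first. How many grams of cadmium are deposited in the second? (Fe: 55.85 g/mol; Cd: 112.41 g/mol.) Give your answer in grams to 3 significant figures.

n(Fe) = 11.6 / 55.85 = 0.2077 mol
Fe²⁺ + 2e⁻ → Fe, so n(e⁻) = 2 × 0.2077 = 0.4154 mol
In series, the same 0.4154 mol of electrons flows through the second cell.
Cd²⁺ + 2e⁻ → Cd, so n(Cd) = 0.4154 / 2 = 0.2077 mol
m(Cd) = 0.2077 × 112.41 = 23.3 g

23.3 g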